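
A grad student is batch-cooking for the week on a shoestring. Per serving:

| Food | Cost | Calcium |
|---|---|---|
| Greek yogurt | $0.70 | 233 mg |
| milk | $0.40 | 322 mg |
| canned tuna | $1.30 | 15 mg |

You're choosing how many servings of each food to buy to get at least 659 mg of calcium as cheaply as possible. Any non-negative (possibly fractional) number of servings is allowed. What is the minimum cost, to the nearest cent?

$0.82

Cost per mg of calcium: milk $0.0012, Greek yogurt $0.0030, canned tuna $0.0867.
With no serving limits, use only milk: 659 mg / 322 mg = 2.047 servings × $0.40 = $0.82.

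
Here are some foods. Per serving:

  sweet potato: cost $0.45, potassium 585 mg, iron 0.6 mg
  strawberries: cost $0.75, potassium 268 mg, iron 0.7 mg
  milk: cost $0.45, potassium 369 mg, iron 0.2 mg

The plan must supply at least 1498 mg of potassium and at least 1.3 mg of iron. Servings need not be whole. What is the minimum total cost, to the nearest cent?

$1.15

At the optimum either one food covers both requirements or two foods hit both targets exactly; no other combination can be cheaper.
sweet potato only: max(1498/585, 1.3/0.6) = 2.561 servings → $1.15.
strawberries only: max(1498/268, 1.3/0.7) = 5.59 servings → $4.19.
milk only: max(1498/369, 1.3/0.2) = 6.5 servings → $2.92.
sweet potato + strawberries: the both-tight solution has a negative serving — not a feasible corner.
sweet potato + milk with both tight: 1.725 servings and 1.325 servings → $1.37.
strawberries + milk with both tight: 0.8798 servings and 3.421 servings → $2.20.
So the least-cost plan costs $1.15.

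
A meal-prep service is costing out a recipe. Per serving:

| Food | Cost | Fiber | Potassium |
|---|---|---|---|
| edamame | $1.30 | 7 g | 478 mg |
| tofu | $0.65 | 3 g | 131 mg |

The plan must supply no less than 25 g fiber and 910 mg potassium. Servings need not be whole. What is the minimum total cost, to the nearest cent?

The cheapest plan sits at a corner of the feasible region — with two constraints it uses at most two foods.
edamame only: max(25/7, 910/478) = 3.571 servings → $4.64.
tofu only: max(25/3, 910/131) = 8.333 servings → $5.42.
edamame + tofu: intersection lies outside the first quadrant.
The minimum over all feasible corners is $4.64.

$4.64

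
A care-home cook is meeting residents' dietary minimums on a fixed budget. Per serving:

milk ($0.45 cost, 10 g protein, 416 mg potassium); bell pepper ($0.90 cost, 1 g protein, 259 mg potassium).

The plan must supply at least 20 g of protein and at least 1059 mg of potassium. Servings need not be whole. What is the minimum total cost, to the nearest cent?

$1.15

The cheapest plan sits at a corner of the feasible region — with two constraints it uses at most two foods.
milk only: max(20/10, 1059/416) = 2.546 servings → $1.15.
bell pepper only: max(20/1, 1059/259) = 20 servings → $18.00.
milk + bell pepper with both tight: 1.896 servings and 1.044 servings → $1.79.
The minimum over all feasible corners is $1.15.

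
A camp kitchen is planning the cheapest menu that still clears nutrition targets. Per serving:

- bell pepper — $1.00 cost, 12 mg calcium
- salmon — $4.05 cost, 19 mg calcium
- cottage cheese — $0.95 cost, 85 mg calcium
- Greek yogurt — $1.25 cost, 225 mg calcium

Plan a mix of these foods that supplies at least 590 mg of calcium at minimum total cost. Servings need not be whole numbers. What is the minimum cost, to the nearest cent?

Cost per mg of calcium: Greek yogurt $0.0056, cottage cheese $0.0112, bell pepper $0.0833, salmon $0.2132.
With no serving limits, use only Greek yogurt: 590 mg / 225 mg = 2.622 servings × $1.25 = $3.28.

$3.28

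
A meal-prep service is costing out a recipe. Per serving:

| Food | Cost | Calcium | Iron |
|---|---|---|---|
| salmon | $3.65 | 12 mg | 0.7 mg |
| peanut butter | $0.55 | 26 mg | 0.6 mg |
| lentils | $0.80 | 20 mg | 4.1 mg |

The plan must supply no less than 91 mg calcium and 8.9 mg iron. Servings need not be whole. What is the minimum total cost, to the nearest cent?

salmon only: max(91/12, 8.9/0.7) = 12.71 servings → $46.41.
peanut butter only: max(91/26, 8.9/0.6) = 14.83 servings → $8.16.
lentils only: max(91/20, 8.9/4.1) = 4.55 servings → $3.64.
salmon + peanut butter: intersection lies outside the first quadrant.
salmon + lentils with both tight: 5.543 servings and 1.224 servings → $21.21.
peanut butter + lentils with both tight: 2.062 servings and 1.869 servings → $2.63.
The minimum over all feasible corners is $2.63.

$2.63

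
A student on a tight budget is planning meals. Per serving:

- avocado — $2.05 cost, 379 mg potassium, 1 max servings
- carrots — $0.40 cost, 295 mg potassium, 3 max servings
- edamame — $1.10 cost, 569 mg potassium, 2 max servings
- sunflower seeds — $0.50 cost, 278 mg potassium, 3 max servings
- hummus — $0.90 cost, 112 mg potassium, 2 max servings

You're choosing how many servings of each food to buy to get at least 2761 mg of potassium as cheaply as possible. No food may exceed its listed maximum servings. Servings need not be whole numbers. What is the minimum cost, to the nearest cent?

Cost per mg of potassium: carrots $0.0014, sunflower seeds $0.0018, edamame $0.0019, avocado $0.0054, hummus $0.0080.
Take 3 servings of carrots: +885.0 mg potassium for $1.20 (total $1.20, still need 1876.0 mg).
Take 3 servings of sunflower seeds: +834.0 mg potassium for $1.50 (total $2.70, still need 1042.0 mg).
Take 1.831 servings of edamame: +1042.0 mg potassium for $2.01 (total $4.71, still need 0.0 mg).
Greedy by cheapest-per-mg is optimal for a single linear constraint, so the minimum cost is $4.71.

$4.71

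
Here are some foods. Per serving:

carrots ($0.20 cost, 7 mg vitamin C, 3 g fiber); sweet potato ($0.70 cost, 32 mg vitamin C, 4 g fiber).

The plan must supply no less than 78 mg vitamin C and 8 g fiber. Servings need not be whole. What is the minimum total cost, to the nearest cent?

$1.71

This is a tiny linear program; its minimum lies at a vertex of the feasible set. List the vertices and price them.
carrots only: max(78/7, 8/3) = 11.14 servings → $2.23.
sweet potato only: max(78/32, 8/4) = 2.438 servings → $1.71.
carrots + sweet potato with both targets exact would need a negative amount; discard.
So the least-cost plan costs $1.71.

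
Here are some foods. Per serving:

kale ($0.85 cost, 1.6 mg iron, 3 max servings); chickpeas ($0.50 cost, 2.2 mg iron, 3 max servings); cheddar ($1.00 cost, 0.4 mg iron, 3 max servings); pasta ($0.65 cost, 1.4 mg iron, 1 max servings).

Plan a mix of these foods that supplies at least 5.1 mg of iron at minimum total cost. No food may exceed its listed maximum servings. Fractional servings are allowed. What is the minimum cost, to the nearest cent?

$1.16

Cost per mg of iron: chickpeas $0.2273, pasta $0.4643, kale $0.5312, cheddar $2.5000.
Take 2.318 servings of chickpeas: +5.1 mg iron for $1.16 (total $1.16, still need 0.0 mg).
Greedy by cheapest-per-mg is optimal for a single linear constraint, so the minimum cost is $1.16.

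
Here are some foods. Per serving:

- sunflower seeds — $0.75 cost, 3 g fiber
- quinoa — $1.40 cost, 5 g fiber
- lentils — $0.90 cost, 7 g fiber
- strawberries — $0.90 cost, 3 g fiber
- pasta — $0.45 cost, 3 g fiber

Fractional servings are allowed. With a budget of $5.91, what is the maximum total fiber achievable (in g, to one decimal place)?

46.0 g

Fiber per dollar: lentils 7.778, pasta 6.667, sunflower seeds 4, quinoa 3.571, strawberries 3.333.
With no serving limits, spend the whole cost allowance on lentils: $5.91 / $0.90 × 7 g = 46.0 g.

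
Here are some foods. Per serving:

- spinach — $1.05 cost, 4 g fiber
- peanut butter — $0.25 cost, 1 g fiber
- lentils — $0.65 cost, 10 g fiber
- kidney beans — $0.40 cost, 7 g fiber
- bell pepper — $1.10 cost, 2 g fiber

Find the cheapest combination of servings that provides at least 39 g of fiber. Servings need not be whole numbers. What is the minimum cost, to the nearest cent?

Cost per g of fiber: kidney beans $0.0571, lentils $0.0650, peanut butter $0.2500, spinach $0.2625, bell pepper $0.5500.
With no serving limits, use only kidney beans: 39 g / 7 g = 5.571 servings × $0.40 = $2.23.

$2.23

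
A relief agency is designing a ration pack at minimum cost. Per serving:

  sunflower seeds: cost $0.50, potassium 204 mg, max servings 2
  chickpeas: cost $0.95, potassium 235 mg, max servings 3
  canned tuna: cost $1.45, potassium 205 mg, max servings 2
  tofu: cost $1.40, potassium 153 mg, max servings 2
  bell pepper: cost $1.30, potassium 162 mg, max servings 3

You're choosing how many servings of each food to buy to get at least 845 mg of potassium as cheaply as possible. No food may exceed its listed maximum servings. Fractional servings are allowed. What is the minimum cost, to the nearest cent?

Cost per mg of potassium: sunflower seeds $0.0025, chickpeas $0.0040, canned tuna $0.0071, bell pepper $0.0080, tofu $0.0092.
Take 2 servings of sunflower seeds: +408.0 mg potassium for $1.00 (total $1.00, still need 437.0 mg).
Take 1.86 servings of chickpeas: +437.0 mg potassium for $1.77 (total $2.77, still need 0.0 mg).
Greedy by cheapest-per-mg is optimal for a single linear constraint, so the minimum cost is $2.77.

$2.77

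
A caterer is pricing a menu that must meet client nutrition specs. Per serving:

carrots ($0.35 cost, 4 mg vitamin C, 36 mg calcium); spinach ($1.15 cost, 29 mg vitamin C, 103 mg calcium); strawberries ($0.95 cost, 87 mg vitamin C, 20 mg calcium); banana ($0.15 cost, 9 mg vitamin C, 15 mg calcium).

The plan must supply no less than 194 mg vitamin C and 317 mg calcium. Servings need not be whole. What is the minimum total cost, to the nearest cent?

A basic optimal solution has at most two foods positive. Try each food alone and each pair with both targets met exactly.
carrots only: max(194/4, 317/36) = 48.5 servings → $16.98.
spinach only: max(194/29, 317/103) = 6.69 servings → $7.69.
strawberries only: max(194/87, 317/20) = 15.85 servings → $15.06.
banana only: max(194/9, 317/15) = 21.56 servings → $3.23.
carrots + spinach: intersection lies outside the first quadrant.
carrots + strawberries with both tight: 7.765 servings and 1.873 servings → $4.50.
carrots + banana: intersection lies outside the first quadrant.
spinach + strawberries with both tight: 2.828 servings and 1.287 servings → $4.47.
spinach + banana: intersection lies outside the first quadrant.
strawberries + banana with both tight: 0.05067 servings and 21.07 servings → $3.21.
The minimum over all feasible corners is $3.21.

$3.21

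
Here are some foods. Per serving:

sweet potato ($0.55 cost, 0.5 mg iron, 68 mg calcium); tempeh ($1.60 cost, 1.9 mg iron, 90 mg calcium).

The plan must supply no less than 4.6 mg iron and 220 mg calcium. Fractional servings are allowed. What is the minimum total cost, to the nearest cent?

$3.88

sweet potato only: max(4.6/0.5, 220/68) = 9.2 servings → $5.06.
tempeh only: max(4.6/1.9, 220/90) = 2.444 servings → $3.91.
sweet potato + tempeh with both tight: 0.04751 servings and 2.409 servings → $3.88.
Cheapest feasible corner: $3.88.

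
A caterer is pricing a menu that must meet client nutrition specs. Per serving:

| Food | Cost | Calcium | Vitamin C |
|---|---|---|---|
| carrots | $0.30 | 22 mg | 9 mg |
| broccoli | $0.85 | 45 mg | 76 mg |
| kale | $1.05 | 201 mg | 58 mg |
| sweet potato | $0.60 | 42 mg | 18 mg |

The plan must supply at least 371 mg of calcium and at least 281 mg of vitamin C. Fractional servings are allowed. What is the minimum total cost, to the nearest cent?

$3.64

An LP optimum is at a vertex; with two nutrient constraints at most two foods are used. Check each candidate.
carrots only: max(371/22, 281/9) = 31.22 servings → $9.37.
broccoli only: max(371/45, 281/76) = 8.244 servings → $7.01.
kale only: max(371/201, 281/58) = 4.845 servings → $5.09.
sweet potato only: max(371/42, 281/18) = 15.61 servings → $9.37.
carrots + broccoli with both tight: 12.27 servings and 2.244 servings → $5.59.
carrots + kale with both targets exact would need a negative amount; discard.
carrots + sweet potato: the both-tight solution has a negative serving — not a feasible corner.
broccoli + kale with both tight: 2.76 servings and 1.228 servings → $3.64.
broccoli + sweet potato with both tight: 2.151 servings and 6.529 servings → $5.75.
kale + sweet potato: intersection lies outside the first quadrant.
The minimum over all feasible corners is $3.64.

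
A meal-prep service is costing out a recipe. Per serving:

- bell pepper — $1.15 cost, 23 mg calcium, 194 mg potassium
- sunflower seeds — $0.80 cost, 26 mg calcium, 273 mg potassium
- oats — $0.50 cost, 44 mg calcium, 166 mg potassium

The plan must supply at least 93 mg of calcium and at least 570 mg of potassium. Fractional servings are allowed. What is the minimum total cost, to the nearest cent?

Compare the cost at each extreme point of the feasible region.
bell pepper only: max(93/23, 570/194) = 4.043 servings → $4.65.
sunflower seeds only: max(93/26, 570/273) = 3.577 servings → $2.86.
oats only: max(93/44, 570/166) = 3.434 servings → $1.72.
bell pepper + sunflower seeds: the both-tight solution has a negative serving — not a feasible corner.
bell pepper + oats with both tight: 2.044 servings and 1.045 servings → $2.87.
sunflower seeds + oats with both tight: 1.253 servings and 1.373 servings → $1.69.
Cheapest feasible corner: $1.69.

$1.69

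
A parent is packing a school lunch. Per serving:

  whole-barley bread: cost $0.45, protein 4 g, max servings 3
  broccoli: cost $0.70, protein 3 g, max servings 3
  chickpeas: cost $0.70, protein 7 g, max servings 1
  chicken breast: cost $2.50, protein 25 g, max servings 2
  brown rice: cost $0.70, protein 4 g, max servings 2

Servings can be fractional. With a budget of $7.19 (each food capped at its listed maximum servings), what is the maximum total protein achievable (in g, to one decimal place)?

69.8 g

Protein per dollar: chickpeas 10, chicken breast 10, whole-barley bread 8.889, brown rice 5.714, broccoli 4.286.
Take 1 serving of chickpeas: spends $0.70, +7.0 g protein (running total 7.0 g).
Take 2 servings of chicken breast: spends $5.00, +50.0 g protein (running total 57.0 g).
Take 3 servings of whole-barley bread: spends $1.35, +12.0 g protein (running total 69.0 g).
Take 0.2 servings of brown rice: spends $0.14, +0.8 g protein (running total 69.8 g).
Greedy by best ratio exhausts the cost allowance optimally: 69.8 g.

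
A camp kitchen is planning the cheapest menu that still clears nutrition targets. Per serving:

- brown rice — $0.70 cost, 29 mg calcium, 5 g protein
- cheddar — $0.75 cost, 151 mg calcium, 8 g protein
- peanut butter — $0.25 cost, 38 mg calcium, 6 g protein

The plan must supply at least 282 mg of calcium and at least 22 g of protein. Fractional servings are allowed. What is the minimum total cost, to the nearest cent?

The cheapest plan sits at a corner of the feasible region — with two constraints it uses at most two foods.
brown rice only: max(282/29, 22/5) = 9.724 servings → $6.81.
cheddar only: max(282/151, 22/8) = 2.75 servings → $2.06.
peanut butter only: max(282/38, 22/6) = 7.421 servings → $1.86.
brown rice + cheddar with both tight: 2.038 servings and 1.476 servings → $2.53.
brown rice + peanut butter: intersection lies outside the first quadrant.
cheddar + peanut butter with both tight: 1.422 servings and 1.771 servings → $1.51.
Cheapest feasible corner: $1.51.

$1.51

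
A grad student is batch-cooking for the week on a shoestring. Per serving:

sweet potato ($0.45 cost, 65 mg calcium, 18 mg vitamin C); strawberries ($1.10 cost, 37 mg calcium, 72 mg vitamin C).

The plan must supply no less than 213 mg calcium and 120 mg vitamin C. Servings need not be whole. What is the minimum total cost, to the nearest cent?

$2.31

For a min-cost LP with two ≥-constraints, a basic feasible solution has at most two positive variables.
sweet potato only: max(213/65, 120/18) = 6.667 servings → $3.00.
strawberries only: max(213/37, 120/72) = 5.757 servings → $6.33.
sweet potato + strawberries with both tight: 2.714 servings and 0.988 servings → $2.31.
Cheapest feasible corner: $2.31.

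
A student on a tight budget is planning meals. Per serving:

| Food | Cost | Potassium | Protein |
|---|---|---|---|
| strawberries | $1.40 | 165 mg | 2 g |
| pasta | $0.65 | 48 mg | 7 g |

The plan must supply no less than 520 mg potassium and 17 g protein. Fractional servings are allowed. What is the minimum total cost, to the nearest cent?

This is a tiny linear program; its minimum lies at a vertex of the feasible set. List the vertices and price them.
strawberries only: max(520/165, 17/2) = 8.5 servings → $11.90.
pasta only: max(520/48, 17/7) = 10.83 servings → $7.04.
strawberries + pasta with both tight: 2.667 servings and 1.667 servings → $4.82.
The minimum over all feasible corners is $4.82.

$4.82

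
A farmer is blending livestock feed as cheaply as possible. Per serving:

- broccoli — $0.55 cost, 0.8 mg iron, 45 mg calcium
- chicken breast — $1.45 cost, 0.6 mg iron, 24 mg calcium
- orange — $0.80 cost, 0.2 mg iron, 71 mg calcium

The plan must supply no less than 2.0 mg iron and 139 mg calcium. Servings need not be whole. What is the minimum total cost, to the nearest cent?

For a min-cost LP with two ≥-constraints, a basic feasible solution has at most two positive variables.
broccoli only: max(2.0/0.8, 139/45) = 3.089 servings → $1.70.
chicken breast only: max(2.0/0.6, 139/24) = 5.792 servings → $8.40.
orange only: max(2.0/0.2, 139/71) = 10 servings → $8.00.
broccoli + chicken breast with both targets exact would need a negative amount; discard.
broccoli + orange with both tight: 2.389 servings and 0.4435 servings → $1.67.
chicken breast + orange with both tight: 3.021 servings and 0.9365 servings → $5.13.
The minimum over all feasible corners is $1.67.

$1.67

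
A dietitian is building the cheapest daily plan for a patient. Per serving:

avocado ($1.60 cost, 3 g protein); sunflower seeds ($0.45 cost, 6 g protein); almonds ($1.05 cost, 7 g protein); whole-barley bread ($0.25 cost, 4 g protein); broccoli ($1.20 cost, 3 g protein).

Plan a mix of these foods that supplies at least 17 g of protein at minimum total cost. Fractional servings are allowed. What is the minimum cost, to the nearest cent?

Cost per g of protein: whole-barley bread $0.0625, sunflower seeds $0.0750, almonds $0.1500, broccoli $0.4000, avocado $0.5333.
With no serving limits, use only whole-barley bread: 17 g / 4 g = 4.25 servings × $0.25 = $1.06.

$1.06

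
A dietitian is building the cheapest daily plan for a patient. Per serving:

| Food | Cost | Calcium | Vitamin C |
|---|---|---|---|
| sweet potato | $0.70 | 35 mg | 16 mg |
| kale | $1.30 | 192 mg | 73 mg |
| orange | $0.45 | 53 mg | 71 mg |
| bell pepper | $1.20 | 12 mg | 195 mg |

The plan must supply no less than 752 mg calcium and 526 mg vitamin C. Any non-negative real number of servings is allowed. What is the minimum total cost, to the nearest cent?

A basic optimal solution has at most two foods positive. Try each food alone and each pair with both targets met exactly.
sweet potato only: max(752/35, 526/16) = 32.88 servings → $23.01.
kale only: max(752/192, 526/73) = 7.205 servings → $9.37.
orange only: max(752/53, 526/71) = 14.19 servings → $6.38.
bell pepper only: max(752/12, 526/195) = 62.67 servings → $75.20.
sweet potato + kale: intersection lies outside the first quadrant.
sweet potato + orange with both tight: 15.59 servings and 3.896 servings → $12.66.
sweet potato + bell pepper with both tight: 21.16 servings and 0.9616 servings → $15.96.
kale + orange with both tight: 2.613 servings and 4.721 servings → $5.52.
kale + bell pepper with both tight: 3.838 servings and 1.261 servings → $6.50.
orange + bell pepper with both targets exact would need a negative amount; discard.
Cheapest feasible corner: $5.52.

$5.52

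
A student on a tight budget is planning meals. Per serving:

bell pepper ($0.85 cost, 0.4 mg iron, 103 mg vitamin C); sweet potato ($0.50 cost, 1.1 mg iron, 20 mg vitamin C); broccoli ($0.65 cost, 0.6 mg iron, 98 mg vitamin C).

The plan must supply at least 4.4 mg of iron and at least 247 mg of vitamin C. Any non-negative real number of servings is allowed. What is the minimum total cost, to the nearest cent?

$2.72

A basic optimal solution has at most two foods positive. Try each food alone and each pair with both targets met exactly.
bell pepper only: max(4.4/0.4, 247/103) = 11 servings → $9.35.
sweet potato only: max(4.4/1.1, 247/20) = 12.35 servings → $6.17.
broccoli only: max(4.4/0.6, 247/98) = 7.333 servings → $4.77.
bell pepper + sweet potato with both tight: 1.745 servings and 3.366 servings → $3.17.
bell pepper + broccoli: intersection lies outside the first quadrant.
sweet potato + broccoli with both tight: 2.954 servings and 1.918 servings → $2.72.
So the least-cost plan costs $2.72.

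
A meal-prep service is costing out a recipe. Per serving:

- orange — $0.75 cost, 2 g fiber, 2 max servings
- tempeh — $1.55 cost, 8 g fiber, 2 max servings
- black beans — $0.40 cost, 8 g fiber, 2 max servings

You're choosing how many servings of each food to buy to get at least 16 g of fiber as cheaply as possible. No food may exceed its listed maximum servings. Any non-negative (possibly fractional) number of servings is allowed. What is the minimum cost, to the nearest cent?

Cost per g of fiber: black beans $0.0500, tempeh $0.1938, orange $0.3750.
Take 2 servings of black beans: +16.0 g fiber for $0.80 (total $0.80, still need 0.0 g).
Filling from the cheapest source first is optimal under one linear minimum: $0.80.

$0.80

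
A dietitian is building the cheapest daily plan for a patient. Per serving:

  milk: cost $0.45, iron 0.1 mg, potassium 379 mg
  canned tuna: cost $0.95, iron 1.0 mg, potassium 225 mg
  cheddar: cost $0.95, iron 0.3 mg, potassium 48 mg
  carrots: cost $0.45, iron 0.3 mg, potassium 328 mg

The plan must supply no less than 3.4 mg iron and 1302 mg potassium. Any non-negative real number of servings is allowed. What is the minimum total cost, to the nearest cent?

Two binding constraints pin down two serving amounts, so the optimal mix uses at most two foods. The candidates are each food alone (scaled to the tighter of iron/potassium) and each pair with both constraints tight.
milk only: max(3.4/0.1, 1302/379) = 34 servings → $15.30.
canned tuna only: max(3.4/1.0, 1302/225) = 5.787 servings → $5.50.
cheddar only: max(3.4/0.3, 1302/48) = 27.12 servings → $25.77.
carrots only: max(3.4/0.3, 1302/328) = 11.33 servings → $5.10.
milk + canned tuna with both tight: 1.506 servings and 3.249 servings → $3.76.
milk + cheddar with both tight: 2.088 servings and 10.64 servings → $11.05.
milk + carrots: the both-tight solution has a negative serving — not a feasible corner.
canned tuna + cheddar: the both-tight solution has a negative serving — not a feasible corner.
canned tuna + carrots with both tight: 2.782 servings and 2.061 servings → $3.57.
cheddar + carrots with both tight: 8.626 servings and 2.707 servings → $9.41.
Cheapest feasible corner: $3.57.

$3.57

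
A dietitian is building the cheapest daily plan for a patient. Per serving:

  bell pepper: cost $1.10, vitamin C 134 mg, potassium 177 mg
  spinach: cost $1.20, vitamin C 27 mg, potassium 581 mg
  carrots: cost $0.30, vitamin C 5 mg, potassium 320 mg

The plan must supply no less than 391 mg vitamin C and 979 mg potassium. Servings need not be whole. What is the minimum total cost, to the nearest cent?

At the optimum either one food covers both requirements or two foods hit both targets exactly; no other combination can be cheaper.
bell pepper only: max(391/134, 979/177) = 5.531 servings → $6.08.
spinach only: max(391/27, 979/581) = 14.48 servings → $17.38.
carrots only: max(391/5, 979/320) = 78.2 servings → $23.46.
bell pepper + spinach with both tight: 2.747 servings and 0.8482 servings → $4.04.
bell pepper + carrots with both tight: 2.863 servings and 1.476 servings → $3.59.
spinach + carrots with both targets exact would need a negative amount; discard.
So the least-cost plan costs $3.59.

$3.59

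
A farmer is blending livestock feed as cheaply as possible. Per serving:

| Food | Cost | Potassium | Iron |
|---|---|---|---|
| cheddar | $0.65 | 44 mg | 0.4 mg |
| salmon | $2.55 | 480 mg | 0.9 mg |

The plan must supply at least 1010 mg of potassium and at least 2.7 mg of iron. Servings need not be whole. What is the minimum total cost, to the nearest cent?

Check every corner: each single food scaled to meet both minima, and each pair solved so both constraints bind.
cheddar only: max(1010/44, 2.7/0.4) = 22.95 servings → $14.92.
salmon only: max(1010/480, 2.7/0.9) = 3 servings → $7.65.
cheddar + salmon with both tight: 2.539 servings and 1.871 servings → $6.42.
The minimum over all feasible corners is $6.42.

$6.42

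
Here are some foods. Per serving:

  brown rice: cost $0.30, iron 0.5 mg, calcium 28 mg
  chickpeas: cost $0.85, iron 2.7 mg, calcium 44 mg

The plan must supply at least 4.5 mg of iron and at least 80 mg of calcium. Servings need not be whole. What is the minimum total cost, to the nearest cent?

$1.46

A basic optimal solution has at most two foods positive. Try each food alone and each pair with both targets met exactly.
brown rice only: max(4.5/0.5, 80/28) = 9 servings → $2.70.
chickpeas only: max(4.5/2.7, 80/44) = 1.818 servings → $1.55.
brown rice + chickpeas with both tight: 0.3358 servings and 1.604 servings → $1.46.
So the least-cost plan costs $1.46.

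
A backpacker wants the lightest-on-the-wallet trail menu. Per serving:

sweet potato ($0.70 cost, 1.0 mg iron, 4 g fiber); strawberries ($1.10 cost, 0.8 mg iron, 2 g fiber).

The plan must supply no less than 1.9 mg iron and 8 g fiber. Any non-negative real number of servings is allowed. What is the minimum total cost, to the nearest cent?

$1.40

With two linear requirements the optimum uses one or two foods; enumerate the corners.
sweet potato only: max(1.9/1.0, 8/4) = 2 servings → $1.40.
strawberries only: max(1.9/0.8, 8/2) = 4 servings → $4.40.
sweet potato + strawberries: intersection lies outside the first quadrant.
So the least-cost plan costs $1.40.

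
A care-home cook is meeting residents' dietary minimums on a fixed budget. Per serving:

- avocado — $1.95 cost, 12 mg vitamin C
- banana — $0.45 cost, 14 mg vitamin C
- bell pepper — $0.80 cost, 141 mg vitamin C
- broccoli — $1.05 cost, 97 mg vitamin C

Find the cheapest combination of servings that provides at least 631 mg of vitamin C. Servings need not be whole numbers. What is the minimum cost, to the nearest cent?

$3.58

Cost per mg of vitamin C: bell pepper $0.0057, broccoli $0.0108, banana $0.0321, avocado $0.1625.
With no serving limits, use only bell pepper: 631 mg / 141 mg = 4.475 servings × $0.80 = $3.58.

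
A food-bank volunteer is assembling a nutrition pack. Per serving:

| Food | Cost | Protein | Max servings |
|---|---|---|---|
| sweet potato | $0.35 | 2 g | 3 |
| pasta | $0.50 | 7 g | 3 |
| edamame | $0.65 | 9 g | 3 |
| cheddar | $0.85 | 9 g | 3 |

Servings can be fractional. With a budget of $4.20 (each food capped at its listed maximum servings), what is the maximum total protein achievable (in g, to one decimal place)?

55.9 g

Protein per dollar: pasta 14, edamame 13.85, cheddar 10.59, sweet potato 5.714.
Take 3 servings of pasta: spends $1.50, +21.0 g protein (running total 21.0 g).
Take 3 servings of edamame: spends $1.95, +27.0 g protein (running total 48.0 g).
Take 0.8824 servings of cheddar: spends $0.75, +7.9 g protein (running total 55.9 g).
Filling greedily by protein-per-dollar is optimal for one linear limit, giving 55.9 g.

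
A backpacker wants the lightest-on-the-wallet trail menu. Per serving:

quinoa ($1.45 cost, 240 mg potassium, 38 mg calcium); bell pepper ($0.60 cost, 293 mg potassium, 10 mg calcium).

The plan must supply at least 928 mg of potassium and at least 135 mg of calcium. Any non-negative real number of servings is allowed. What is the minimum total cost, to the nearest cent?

Minimising a linear cost over {potassium ≥ 928, calcium ≥ 135, servings ≥ 0} — the optimum is at a vertex, using one or two foods.
quinoa only: max(928/240, 135/38) = 3.867 servings → $5.61.
bell pepper only: max(928/293, 135/10) = 13.5 servings → $8.10.
quinoa + bell pepper with both tight: 3.466 servings and 0.3279 servings → $5.22.
So the least-cost plan costs $5.22.

$5.22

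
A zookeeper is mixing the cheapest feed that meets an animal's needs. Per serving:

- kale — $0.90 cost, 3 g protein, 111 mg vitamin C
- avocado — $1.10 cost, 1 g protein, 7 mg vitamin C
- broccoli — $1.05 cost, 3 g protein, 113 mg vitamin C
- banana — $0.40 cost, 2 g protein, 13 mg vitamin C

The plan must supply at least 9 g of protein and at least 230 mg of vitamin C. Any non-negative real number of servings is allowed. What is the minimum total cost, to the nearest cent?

$2.36

Minimising a linear cost over {protein ≥ 9, vitamin C ≥ 230, servings ≥ 0} — the optimum is at a vertex, using one or two foods.
kale only: max(9/3, 230/111) = 3 servings → $2.70.
avocado only: max(9/1, 230/7) = 32.86 servings → $36.14.
broccoli only: max(9/3, 230/113) = 3 servings → $3.15.
banana only: max(9/2, 230/13) = 17.69 servings → $7.08.
kale + avocado with both tight: 1.856 servings and 3.433 servings → $5.45.
kale + broccoli: the both-tight solution has a negative serving — not a feasible corner.
kale + banana with both tight: 1.874 servings and 1.689 servings → $2.36.
avocado + broccoli with both tight: 3.554 servings and 1.815 servings → $5.82.
avocado + banana with both targets exact would need a negative amount; discard.
broccoli + banana with both tight: 1.834 servings and 1.749 servings → $2.63.
Cheapest feasible corner: $2.36.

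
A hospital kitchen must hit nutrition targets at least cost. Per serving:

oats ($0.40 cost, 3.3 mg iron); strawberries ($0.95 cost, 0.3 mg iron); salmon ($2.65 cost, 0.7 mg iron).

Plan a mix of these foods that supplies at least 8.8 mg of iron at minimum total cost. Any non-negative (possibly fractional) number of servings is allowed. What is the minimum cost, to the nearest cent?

Cost per mg of iron: oats $0.1212, strawberries $3.1667, salmon $3.7857.
With no serving limits, use only oats: 8.8 mg / 3.3 mg = 2.667 servings × $0.40 = $1.07.

$1.07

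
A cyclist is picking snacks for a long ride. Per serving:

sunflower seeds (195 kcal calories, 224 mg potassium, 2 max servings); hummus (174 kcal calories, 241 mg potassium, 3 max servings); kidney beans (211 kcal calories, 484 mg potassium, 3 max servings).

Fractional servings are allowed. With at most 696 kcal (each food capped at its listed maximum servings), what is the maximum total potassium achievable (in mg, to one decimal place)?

Potassium per kcal: kidney beans 2.294, hummus 1.385, sunflower seeds 1.149.
Take 3 servings of kidney beans: uses 633 kcal, +1452.0 mg potassium (running total 1452.0 mg).
Take 0.3621 servings of hummus: uses 63 kcal, +87.3 mg potassium (running total 1539.3 mg).
Filling greedily by potassium-per-kcal is optimal for one linear limit, giving 1539.3 mg.

1539.3 mg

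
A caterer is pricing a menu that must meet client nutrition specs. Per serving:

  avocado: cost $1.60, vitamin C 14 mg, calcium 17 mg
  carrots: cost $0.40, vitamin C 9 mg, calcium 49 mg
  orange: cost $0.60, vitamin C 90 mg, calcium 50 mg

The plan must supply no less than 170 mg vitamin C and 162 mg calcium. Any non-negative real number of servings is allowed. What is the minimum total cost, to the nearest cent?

Check every corner: each single food scaled to meet both minima, and each pair solved so both constraints bind.
avocado only: max(170/14, 162/17) = 12.14 servings → $19.43.
carrots only: max(170/9, 162/49) = 18.89 servings → $7.56.
orange only: max(170/90, 162/50) = 3.24 servings → $1.94.
avocado + carrots with both targets exact would need a negative amount; discard.
avocado + orange with both tight: 7.325 servings and 0.7494 servings → $12.17.
carrots + orange with both tight: 1.535 servings and 1.735 servings → $1.66.
The minimum over all feasible corners is $1.66.

$1.66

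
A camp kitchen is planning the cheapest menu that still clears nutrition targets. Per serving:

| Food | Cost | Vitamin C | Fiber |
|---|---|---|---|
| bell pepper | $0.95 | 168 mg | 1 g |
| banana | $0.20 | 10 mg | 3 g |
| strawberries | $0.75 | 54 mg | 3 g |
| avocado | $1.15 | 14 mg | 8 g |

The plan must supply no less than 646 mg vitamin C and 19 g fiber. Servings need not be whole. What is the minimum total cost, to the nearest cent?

Minimising a linear cost over {vitamin C ≥ 646, fiber ≥ 19, servings ≥ 0} — the optimum is at a vertex, using one or two foods.
bell pepper only: max(646/168, 19/1) = 19 servings → $18.05.
banana only: max(646/10, 19/3) = 64.6 servings → $12.92.
strawberries only: max(646/54, 19/3) = 11.96 servings → $8.97.
avocado only: max(646/14, 19/8) = 46.14 servings → $53.06.
bell pepper + banana with both tight: 3.538 servings and 5.154 servings → $4.39.
bell pepper + strawberries with both tight: 2.027 servings and 5.658 servings → $6.17.
bell pepper + avocado with both tight: 3.686 servings and 1.914 servings → $5.70.
banana + strawberries: intersection lies outside the first quadrant.
banana + avocado: the both-tight solution has a negative serving — not a feasible corner.
strawberries + avocado with both targets exact would need a negative amount; discard.
The minimum over all feasible corners is $4.39.

$4.39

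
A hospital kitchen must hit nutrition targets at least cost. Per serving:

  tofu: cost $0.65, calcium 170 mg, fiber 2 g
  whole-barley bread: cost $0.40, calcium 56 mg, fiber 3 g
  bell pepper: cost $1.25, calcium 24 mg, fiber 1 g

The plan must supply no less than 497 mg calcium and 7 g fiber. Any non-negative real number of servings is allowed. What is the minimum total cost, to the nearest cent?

tofu only: max(497/170, 7/2) = 3.5 servings → $2.27.
whole-barley bread only: max(497/56, 7/3) = 8.875 servings → $3.55.
bell pepper only: max(497/24, 7/1) = 20.71 servings → $25.89.
tofu + whole-barley bread with both tight: 2.761 servings and 0.4925 servings → $1.99.
tofu + bell pepper with both tight: 2.697 servings and 1.607 servings → $3.76.
whole-barley bread + bell pepper with both targets exact would need a negative amount; discard.
Cheapest feasible corner: $1.99.

$1.99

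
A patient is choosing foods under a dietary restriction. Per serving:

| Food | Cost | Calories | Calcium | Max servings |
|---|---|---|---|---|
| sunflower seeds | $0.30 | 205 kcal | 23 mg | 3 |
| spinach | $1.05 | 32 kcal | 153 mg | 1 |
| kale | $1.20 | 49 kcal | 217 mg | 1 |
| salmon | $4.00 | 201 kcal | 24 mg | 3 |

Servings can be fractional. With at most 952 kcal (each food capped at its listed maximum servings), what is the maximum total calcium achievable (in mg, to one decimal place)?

472.1 mg

Calcium per kcal: spinach 4.781, kale 4.429, salmon 0.1194, sunflower seeds 0.1122.
Take 1 serving of spinach: uses 32 kcal, +153.0 mg calcium (running total 153.0 mg).
Take 1 serving of kale: uses 49 kcal, +217.0 mg calcium (running total 370.0 mg).
Take 3 servings of salmon: uses 603 kcal, +72.0 mg calcium (running total 442.0 mg).
Take 1.307 servings of sunflower seeds: uses 268 kcal, +30.1 mg calcium (running total 472.1 mg).
Greedy by best ratio exhausts the calories allowance optimally: 472.1 mg.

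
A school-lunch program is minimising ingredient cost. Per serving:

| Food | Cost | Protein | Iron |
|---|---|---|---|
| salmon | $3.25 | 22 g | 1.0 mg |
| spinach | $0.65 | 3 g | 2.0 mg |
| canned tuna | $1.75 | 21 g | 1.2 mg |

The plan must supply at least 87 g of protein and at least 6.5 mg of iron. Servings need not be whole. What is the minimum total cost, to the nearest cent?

For a min-cost LP with two ≥-constraints, a basic feasible solution has at most two positive variables.
salmon only: max(87/22, 6.5/1.0) = 6.5 servings → $21.12.
spinach only: max(87/3, 6.5/2.0) = 29 servings → $18.85.
canned tuna only: max(87/21, 6.5/1.2) = 5.417 servings → $9.48.
salmon + spinach with both tight: 3.768 servings and 1.366 servings → $13.13.
salmon + canned tuna: intersection lies outside the first quadrant.
spinach + canned tuna with both tight: 0.8359 servings and 4.023 servings → $7.58.
Cheapest feasible corner: $7.58.

$7.58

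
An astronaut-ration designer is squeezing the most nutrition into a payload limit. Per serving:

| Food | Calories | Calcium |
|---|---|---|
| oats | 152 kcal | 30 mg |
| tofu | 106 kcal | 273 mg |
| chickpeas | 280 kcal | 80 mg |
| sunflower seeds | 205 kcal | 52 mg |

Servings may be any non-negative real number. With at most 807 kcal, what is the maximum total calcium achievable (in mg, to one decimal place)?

Calcium per kcal: tofu 2.575, chickpeas 0.2857, sunflower seeds 0.2537, oats 0.1974.
With no serving limits, spend the whole calories allowance on tofu: 807 kcal / 106 kcal × 273 mg = 2078.4 mg.

2078.4 mg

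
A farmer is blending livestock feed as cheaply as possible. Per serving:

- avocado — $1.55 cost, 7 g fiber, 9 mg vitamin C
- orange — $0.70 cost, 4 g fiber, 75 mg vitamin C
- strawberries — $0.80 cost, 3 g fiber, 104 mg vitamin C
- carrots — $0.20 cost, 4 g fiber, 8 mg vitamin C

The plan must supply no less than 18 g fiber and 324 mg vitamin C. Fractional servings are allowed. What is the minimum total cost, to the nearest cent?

$2.81

Check every corner: each single food scaled to meet both minima, and each pair solved so both constraints bind.
avocado only: max(18/7, 324/9) = 36 servings → $55.80.
orange only: max(18/4, 324/75) = 4.5 servings → $3.15.
strawberries only: max(18/3, 324/104) = 6 servings → $4.80.
carrots only: max(18/4, 324/8) = 40.5 servings → $8.10.
avocado + orange with both tight: 0.1104 servings and 4.307 servings → $3.19.
avocado + strawberries with both tight: 1.284 servings and 3.004 servings → $4.39.
avocado + carrots with both targets exact would need a negative amount; discard.
orange + strawberries: the both-tight solution has a negative serving — not a feasible corner.
orange + carrots with both tight: 4.299 servings and 0.2015 servings → $3.05.
strawberries + carrots with both tight: 2.939 servings and 2.296 servings → $2.81.
Cheapest feasible corner: $2.81.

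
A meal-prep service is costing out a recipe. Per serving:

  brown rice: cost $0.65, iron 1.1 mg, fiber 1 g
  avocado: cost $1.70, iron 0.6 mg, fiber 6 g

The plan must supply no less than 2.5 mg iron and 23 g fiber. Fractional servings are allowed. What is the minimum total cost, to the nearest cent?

At the optimum either one food covers both requirements or two foods hit both targets exactly; no other combination can be cheaper.
brown rice only: max(2.5/1.1, 23/1) = 23 servings → $14.95.
avocado only: max(2.5/0.6, 23/6) = 4.167 servings → $7.08.
brown rice + avocado with both tight: 0.2 servings and 3.8 servings → $6.59.
Cheapest feasible corner: $6.59.

$6.59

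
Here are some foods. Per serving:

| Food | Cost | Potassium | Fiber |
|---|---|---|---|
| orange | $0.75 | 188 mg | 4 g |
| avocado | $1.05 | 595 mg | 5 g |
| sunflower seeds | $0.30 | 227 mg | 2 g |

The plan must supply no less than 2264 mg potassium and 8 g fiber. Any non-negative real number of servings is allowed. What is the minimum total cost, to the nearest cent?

$2.99

An LP optimum is at a vertex; with two nutrient constraints at most two foods are used. Check each candidate.
orange only: max(2264/188, 8/4) = 12.04 servings → $9.03.
avocado only: max(2264/595, 8/5) = 3.805 servings → $4.00.
sunflower seeds only: max(2264/227, 8/2) = 9.974 servings → $2.99.
orange + avocado with both targets exact would need a negative amount; discard.
orange + sunflower seeds: the both-tight solution has a negative serving — not a feasible corner.
avocado + sunflower seeds: intersection lies outside the first quadrant.
Cheapest feasible corner: $2.99.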